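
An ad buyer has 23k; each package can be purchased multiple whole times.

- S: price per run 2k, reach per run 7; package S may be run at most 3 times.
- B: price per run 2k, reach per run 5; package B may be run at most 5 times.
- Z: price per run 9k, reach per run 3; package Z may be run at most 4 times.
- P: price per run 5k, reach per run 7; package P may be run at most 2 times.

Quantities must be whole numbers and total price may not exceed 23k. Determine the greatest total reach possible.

53

3×S, 5×B, and 1×P: price 21 ≤ 23, reach 3·7 + 5·5 + 1·7 = 53.
3×S, 3×B, and 2×P: price 22 ≤ 23, reach 3·7 + 3·5 + 2·7 = 50.
Best is 53.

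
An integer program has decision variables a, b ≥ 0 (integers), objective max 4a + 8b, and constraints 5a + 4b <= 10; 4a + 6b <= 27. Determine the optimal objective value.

The continuous relaxation peaks at (0, 2.5) with value 20.00; rounding to a feasible lattice point costs some objective.
(a,b)=(0,2): 5·0+4·2=8≤10, 4·0+6·2=12≤27, objective 16.
(a,b)=(1,1): 5·1+4·1=9≤10, 4·1+6·1=10≤27, objective 12.
The best lattice point is (0,2), giving 16.

16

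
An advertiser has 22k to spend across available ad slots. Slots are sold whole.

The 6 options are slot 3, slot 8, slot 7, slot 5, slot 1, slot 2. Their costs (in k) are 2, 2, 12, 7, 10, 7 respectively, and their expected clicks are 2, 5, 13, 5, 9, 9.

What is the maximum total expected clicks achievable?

Allowing fractional choices, the relaxed optimum would be about 28.0, but ad slots are indivisible.
slot 3 + slot 8 + slot 1 + slot 2: cost 2 + 2 + 10 + 7 = 21 ≤ 22, expected clicks 2 + 5 + 9 + 9 = 25.
slot 8 + slot 7 + slot 2: cost 2 + 12 + 7 = 21 ≤ 22, expected clicks 5 + 13 + 9 = 27.
Best is slot 8, slot 7, and slot 2 with total expected clicks 27.

27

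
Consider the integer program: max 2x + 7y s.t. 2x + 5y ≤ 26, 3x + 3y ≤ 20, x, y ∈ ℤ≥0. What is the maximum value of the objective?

Relaxing integrality, the LP optimum is 36.40 at (x,y) = (0, 5.2), which is not an integer point.
(x,y)=(0,5): 2·0+5·5=25≤26, 3·0+3·5=15≤20, objective 35.
(x,y)=(1,4): 2·1+5·4=22≤26, 3·1+3·4=15≤20, objective 30.
(x,y)=(0,4): 2·0+5·4=20≤26, 3·0+3·4=12≤20, objective 28.
The best lattice point is (0,5), giving 35.

35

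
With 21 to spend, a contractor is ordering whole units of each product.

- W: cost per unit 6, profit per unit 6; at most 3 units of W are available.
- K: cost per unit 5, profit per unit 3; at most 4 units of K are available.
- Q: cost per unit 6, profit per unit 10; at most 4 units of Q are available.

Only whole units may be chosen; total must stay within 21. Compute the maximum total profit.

3×Q: cost 18 ≤ 21, profit 3·10 = 30.
1×W and 2×Q: cost 18 ≤ 21, profit 1·6 + 2·10 = 26.
Best is 30.

30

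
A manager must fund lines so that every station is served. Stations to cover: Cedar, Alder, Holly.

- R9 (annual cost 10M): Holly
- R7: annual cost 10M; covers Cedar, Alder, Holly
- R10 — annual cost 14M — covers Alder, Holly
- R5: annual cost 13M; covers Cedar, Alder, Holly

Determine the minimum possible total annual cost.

10

R7 alone covers Cedar, Alder, Holly — every station.
Total annual cost: 10.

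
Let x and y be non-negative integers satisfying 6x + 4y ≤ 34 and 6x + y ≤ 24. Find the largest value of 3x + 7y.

56

(x,y)=(0,8) is feasible, giving 56.
(x,y)=(1,7) is feasible, giving 52.
Maximum is 56 at (x,y)=(0,8).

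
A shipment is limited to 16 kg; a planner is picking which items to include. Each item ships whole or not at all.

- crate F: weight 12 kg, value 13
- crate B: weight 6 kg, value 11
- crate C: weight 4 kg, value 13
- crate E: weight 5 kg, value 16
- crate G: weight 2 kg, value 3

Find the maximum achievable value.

Take crate B, crate C, and crate E: weight 6 + 4 + 5 = 15 ≤ 16, value 11 + 13 + 16 = 40.
No other feasible combination does better.

40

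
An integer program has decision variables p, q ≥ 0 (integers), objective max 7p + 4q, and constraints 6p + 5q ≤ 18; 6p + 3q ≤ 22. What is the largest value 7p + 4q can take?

(p,q)=(3,0): 6·3+5·0=18≤18, 6·3+3·0=18≤22, objective 21.
(p,q)=(2,1): 6·2+5·1=17≤18, 6·2+3·1=15≤22, objective 18.
No feasible integer point exceeds 21.

21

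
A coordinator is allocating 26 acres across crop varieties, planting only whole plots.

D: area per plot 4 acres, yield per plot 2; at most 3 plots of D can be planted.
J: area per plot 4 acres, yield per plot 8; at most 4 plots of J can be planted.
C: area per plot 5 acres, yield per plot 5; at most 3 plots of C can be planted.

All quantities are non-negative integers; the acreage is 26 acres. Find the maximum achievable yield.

4×J and 2×C: area 26 ≤ 26, yield 4·8 + 2·5 = 42.
1×D, 4×J, and 1×C: area 25 ≤ 26, yield 1·2 + 4·8 + 1·5 = 39.
Best is 42.

42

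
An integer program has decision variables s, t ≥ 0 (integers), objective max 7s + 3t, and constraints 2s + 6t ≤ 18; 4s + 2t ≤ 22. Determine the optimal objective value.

38

(s,t)=(5,1) is feasible, giving 38.
(s,t)=(5,0) is feasible, giving 35.
(s,t)=(4,1) is feasible, giving 31.
The best lattice point is (5,1), giving 38.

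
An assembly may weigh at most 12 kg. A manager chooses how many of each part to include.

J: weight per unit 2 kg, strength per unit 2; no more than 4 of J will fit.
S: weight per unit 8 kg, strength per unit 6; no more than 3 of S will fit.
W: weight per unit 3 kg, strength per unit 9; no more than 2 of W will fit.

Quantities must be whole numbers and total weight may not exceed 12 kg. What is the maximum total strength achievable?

3×J and 2×W: weight 12 ≤ 12, strength 3·2 + 2·9 = 24.
2×J and 2×W: weight 10 ≤ 12, strength 2·2 + 2·9 = 22.
Best is 24.

24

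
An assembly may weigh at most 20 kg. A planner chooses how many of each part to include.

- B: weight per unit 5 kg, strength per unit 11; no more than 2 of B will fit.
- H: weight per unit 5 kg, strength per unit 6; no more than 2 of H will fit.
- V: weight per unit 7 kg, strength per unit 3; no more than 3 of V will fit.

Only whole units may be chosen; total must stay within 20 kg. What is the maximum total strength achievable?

34

2×B and 1×H: weight 15 ≤ 20, strength 2·11 + 1·6 = 28.
2×B and 2×H: weight 20 ≤ 20, strength 2·11 + 2·6 = 34.
Best is 34.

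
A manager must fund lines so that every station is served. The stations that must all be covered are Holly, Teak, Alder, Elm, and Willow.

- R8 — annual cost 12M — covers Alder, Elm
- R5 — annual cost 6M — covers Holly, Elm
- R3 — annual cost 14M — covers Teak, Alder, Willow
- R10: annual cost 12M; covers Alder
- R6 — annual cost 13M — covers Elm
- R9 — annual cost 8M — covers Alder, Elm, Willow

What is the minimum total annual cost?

20

The greedy cost-per-new-station heuristic would pick R9, R5, and R3 for 28, but a cheaper cover exists.
Choose R5 and R3: together they cover Holly, Teak, Alder, Elm, Willow — every station.
Total annual cost: 6 + 14 = 20.
No cover costs less than 20.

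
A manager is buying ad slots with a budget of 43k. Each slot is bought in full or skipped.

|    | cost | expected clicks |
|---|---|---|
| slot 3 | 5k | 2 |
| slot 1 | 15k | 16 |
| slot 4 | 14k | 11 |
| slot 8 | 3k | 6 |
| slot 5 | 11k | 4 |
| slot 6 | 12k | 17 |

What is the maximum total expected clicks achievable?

44

slot 1 + slot 4 + slot 6: cost 15 + 14 + 12 = 41 ≤ 43, expected clicks 16 + 11 + 17 = 44.
slot 1 + slot 8 + slot 5 + slot 6: cost 15 + 3 + 11 + 12 = 41 ≤ 43, expected clicks 16 + 6 + 4 + 17 = 43.
Best is slot 1, slot 4, and slot 6 with total expected clicks 44.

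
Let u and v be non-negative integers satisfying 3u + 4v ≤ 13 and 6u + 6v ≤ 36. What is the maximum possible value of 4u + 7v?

21

(u,v)=(0,3) is feasible, giving 21.
(u,v)=(1,2) is feasible, giving 18.
(u,v)=(0,2) is feasible, giving 14.
The best lattice point is (0,3), giving 21.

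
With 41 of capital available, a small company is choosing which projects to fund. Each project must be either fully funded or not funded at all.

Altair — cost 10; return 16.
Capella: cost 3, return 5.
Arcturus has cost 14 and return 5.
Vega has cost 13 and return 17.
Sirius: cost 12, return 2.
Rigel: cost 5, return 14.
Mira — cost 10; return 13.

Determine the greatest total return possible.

Treat it as a binary knapsack problem.
Altair + Vega + Rigel + Mira: cost 10 + 13 + 5 + 10 = 38 ≤ 41, return 16 + 17 + 14 + 13 = 60.
Altair + Capella + Vega + Rigel + Mira: cost 10 + 3 + 13 + 5 + 10 = 41 ≤ 41, return 16 + 5 + 17 + 14 + 13 = 65.
Best is Altair, Capella, Vega, Rigel, and Mira with total return 65.

65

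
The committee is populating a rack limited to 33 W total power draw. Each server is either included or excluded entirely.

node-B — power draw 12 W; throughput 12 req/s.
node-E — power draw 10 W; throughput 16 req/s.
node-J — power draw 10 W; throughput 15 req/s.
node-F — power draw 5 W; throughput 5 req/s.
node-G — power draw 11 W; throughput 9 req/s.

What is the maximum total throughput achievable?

43

This is a 0-1 knapsack instance.
Allowing fractional choices, the relaxed optimum would be about 44.0, but servers are indivisible.
node-B + node-E + node-J: power draw 12 + 10 + 10 = 32 ≤ 33, throughput 12 + 16 + 15 = 43.
node-B + node-E + node-G: power draw 12 + 10 + 11 = 33 ≤ 33, throughput 12 + 16 + 9 = 37.
node-E + node-J + node-G: power draw 10 + 10 + 11 = 31 ≤ 33, throughput 16 + 15 + 9 = 40.
Best is node-B, node-E, and node-J with total throughput 43.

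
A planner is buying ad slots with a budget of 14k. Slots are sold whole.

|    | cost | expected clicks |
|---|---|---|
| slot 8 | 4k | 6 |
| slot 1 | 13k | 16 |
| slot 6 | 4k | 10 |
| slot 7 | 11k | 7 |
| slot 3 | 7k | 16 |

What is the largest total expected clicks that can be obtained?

Allowing fractional choices, the relaxed optimum would be about 30.5, but ad slots are indivisible.
slot 8 + slot 3: cost 4 + 7 = 11 ≤ 14, expected clicks 6 + 16 = 22.
slot 3: cost 7 ≤ 14, expected clicks 16.
slot 6 + slot 3: cost 4 + 7 = 11 ≤ 14, expected clicks 10 + 16 = 26.
Best is slot 6 and slot 3 with total expected clicks 26.

26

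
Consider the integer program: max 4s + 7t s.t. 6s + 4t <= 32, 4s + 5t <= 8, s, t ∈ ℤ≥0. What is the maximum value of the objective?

(s,t)=(2,0): 6·2+4·0=12≤32, 4·2+5·0=8≤8, objective 8.
(s,t)=(0,1): 6·0+4·1=4≤32, 4·0+5·1=5≤8, objective 7.
(s,t)=(1,0): 6·1+4·0=6≤32, 4·1+5·0=4≤8, objective 4.
No feasible integer point exceeds 8.

8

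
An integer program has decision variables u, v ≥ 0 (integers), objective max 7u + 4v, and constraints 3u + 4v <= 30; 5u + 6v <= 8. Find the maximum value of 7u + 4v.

Relaxing integrality, the LP optimum is 11.20 at (u,v) = (1.6, 0), which is not an integer point.
(u,v)=(1,0): 3·1+4·0=3≤30, 5·1+6·0=5≤8, objective 7.
(u,v)=(0,1): 3·0+4·1=4≤30, 5·0+6·1=6≤8, objective 4.
No feasible integer point exceeds 7.

7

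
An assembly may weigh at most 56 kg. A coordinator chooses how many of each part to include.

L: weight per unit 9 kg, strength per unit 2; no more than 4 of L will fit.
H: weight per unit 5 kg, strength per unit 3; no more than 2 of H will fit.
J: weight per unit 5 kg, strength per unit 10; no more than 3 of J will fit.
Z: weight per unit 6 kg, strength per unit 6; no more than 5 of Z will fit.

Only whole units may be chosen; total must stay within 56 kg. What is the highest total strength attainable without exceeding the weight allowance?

66

This is a bounded integer knapsack.
J has the best ratio (10/5); taking only J gives at most 3×10 = 30 (stopped by the supply cap of 3).
Mixing does better — 2×H, 3×J, and 5×Z: weight 55 ≤ 56, strength 2·3 + 3·10 + 5·6 = 66.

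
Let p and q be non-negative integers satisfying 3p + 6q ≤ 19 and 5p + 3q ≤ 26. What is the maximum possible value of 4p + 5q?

(p,q)=(4,1): 3·4+6·1=18≤19, 5·4+3·1=23≤26, objective 21.
(p,q)=(5,0): 3·5+6·0=15≤19, 5·5+3·0=25≤26, objective 20.
(p,q)=(3,1): 3·3+6·1=15≤19, 5·3+3·1=18≤26, objective 17.
Maximum is 21 at (p,q)=(4,1).

21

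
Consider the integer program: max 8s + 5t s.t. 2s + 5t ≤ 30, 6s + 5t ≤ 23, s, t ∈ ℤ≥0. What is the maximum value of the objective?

The continuous relaxation peaks at (3.83, 0) with value 30.67; rounding to a feasible lattice point costs some objective.
(s,t)=(3,1): 2·3+5·1=11≤30, 6·3+5·1=23≤23, objective 29.
(s,t)=(2,2): 2·2+5·2=14≤30, 6·2+5·2=22≤23, objective 26.
No feasible integer point exceeds 29.

29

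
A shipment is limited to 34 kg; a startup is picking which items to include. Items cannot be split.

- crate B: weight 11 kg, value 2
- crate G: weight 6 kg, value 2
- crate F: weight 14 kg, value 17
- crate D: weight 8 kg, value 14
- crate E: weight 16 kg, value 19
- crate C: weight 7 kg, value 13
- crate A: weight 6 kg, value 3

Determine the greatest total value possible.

46

Allowing fractional choices, the relaxed optimum would be about 49.9, but items are indivisible.
crate D + crate E + crate C: weight 8 + 16 + 7 = 31 ≤ 34, value 14 + 19 + 13 = 46.
crate F + crate D + crate C: weight 14 + 8 + 7 = 29 ≤ 34, value 17 + 14 + 13 = 44.
Best is crate D, crate E, and crate C with total value 46.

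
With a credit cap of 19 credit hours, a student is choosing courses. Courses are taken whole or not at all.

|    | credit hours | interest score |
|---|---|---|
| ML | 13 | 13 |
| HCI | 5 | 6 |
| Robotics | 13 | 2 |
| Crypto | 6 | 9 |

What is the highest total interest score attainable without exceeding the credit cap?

22

This is an integer program with binary decision variables.
Take ML and Crypto: credit hours 13 + 6 = 19 ≤ 19, interest score 13 + 9 = 22.
No other feasible combination does better.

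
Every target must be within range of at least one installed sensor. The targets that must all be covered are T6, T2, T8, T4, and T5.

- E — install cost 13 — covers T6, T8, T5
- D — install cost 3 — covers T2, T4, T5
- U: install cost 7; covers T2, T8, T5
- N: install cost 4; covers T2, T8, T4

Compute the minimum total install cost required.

16

The greedy cost-per-new-target heuristic would pick D, N, and E for 20, but a cheaper cover exists.
Choose E and D: together they cover T6, T2, T8, T4, T5 — every target.
Total install cost: 13 + 3 = 16.
No cover costs less than 16.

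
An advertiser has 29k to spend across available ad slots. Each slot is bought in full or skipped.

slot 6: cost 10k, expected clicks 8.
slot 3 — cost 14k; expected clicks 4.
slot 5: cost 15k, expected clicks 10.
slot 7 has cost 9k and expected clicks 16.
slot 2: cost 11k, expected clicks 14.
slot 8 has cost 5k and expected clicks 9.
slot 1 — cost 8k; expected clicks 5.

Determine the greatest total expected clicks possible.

39

Take slot 7, slot 2, and slot 8: cost 9 + 11 + 5 = 25 ≤ 29, expected clicks 16 + 14 + 9 = 39.
No other feasible combination does better.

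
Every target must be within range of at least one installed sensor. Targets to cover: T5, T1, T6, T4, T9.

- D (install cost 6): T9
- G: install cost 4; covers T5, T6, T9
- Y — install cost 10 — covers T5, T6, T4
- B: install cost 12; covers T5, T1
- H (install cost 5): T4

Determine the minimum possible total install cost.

21

Choose G, B, and H: together they cover T5, T1, T6, T4, T9 — every target.
Total install cost: 4 + 12 + 5 = 21.
No cover costs less than 21.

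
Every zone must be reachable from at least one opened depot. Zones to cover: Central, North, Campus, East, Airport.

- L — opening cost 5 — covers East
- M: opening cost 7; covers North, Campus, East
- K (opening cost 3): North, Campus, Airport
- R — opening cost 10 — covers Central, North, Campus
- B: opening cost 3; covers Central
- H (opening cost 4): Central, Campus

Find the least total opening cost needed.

11

This is an integer covering problem.
Choose L, K, and B: together they cover Central, North, Campus, East, Airport — every zone.
Total opening cost: 5 + 3 + 3 = 11.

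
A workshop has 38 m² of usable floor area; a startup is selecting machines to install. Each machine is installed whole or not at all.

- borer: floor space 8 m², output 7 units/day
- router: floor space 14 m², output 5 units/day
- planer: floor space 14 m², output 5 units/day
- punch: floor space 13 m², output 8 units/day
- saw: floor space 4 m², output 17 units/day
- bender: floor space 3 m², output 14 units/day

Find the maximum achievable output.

46

Allowing fractional choices, the relaxed optimum would be about 49.6, but machines are indivisible.
borer + punch + saw + bender: floor space 8 + 13 + 4 + 3 = 28 ≤ 38, output 7 + 8 + 17 + 14 = 46.
router + punch + saw + bender: floor space 14 + 13 + 4 + 3 = 34 ≤ 38, output 5 + 8 + 17 + 14 = 44.
Best is borer, punch, saw, and bender with total output 46.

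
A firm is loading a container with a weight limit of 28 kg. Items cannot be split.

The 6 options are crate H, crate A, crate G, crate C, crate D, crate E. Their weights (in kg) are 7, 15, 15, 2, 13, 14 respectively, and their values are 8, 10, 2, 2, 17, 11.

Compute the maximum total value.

28

crate D + crate E: weight 13 + 14 = 27 ≤ 28, value 17 + 11 = 28.
crate A + crate D: weight 15 + 13 = 28 ≤ 28, value 10 + 17 = 27.
crate H + crate C + crate D: weight 7 + 2 + 13 = 22 ≤ 28, value 8 + 2 + 17 = 27.
Best is crate D and crate E with total value 28.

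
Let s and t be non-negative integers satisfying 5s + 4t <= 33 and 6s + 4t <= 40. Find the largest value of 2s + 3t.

(s,t)=(0,8): 5·0+4·8=32≤33, 6·0+4·8=32≤40, objective 24.
(s,t)=(1,7): 5·1+4·7=33≤33, 6·1+4·7=34≤40, objective 23.
(s,t)=(0,7): 5·0+4·7=28≤33, 6·0+4·7=28≤40, objective 21.
No feasible integer point exceeds 24.

24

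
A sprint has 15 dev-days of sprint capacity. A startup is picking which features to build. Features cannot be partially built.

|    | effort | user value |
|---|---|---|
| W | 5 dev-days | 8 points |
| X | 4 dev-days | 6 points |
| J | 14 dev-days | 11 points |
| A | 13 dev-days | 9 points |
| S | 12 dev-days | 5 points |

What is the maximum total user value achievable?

14

Allowing fractional choices, the relaxed optimum would be about 18.7, but features are indivisible.
J: effort 14 ≤ 15, user value 11.
W + X: effort 5 + 4 = 9 ≤ 15, user value 8 + 6 = 14.
A: effort 13 ≤ 15, user value 9.
Best is W and X with total user value 14.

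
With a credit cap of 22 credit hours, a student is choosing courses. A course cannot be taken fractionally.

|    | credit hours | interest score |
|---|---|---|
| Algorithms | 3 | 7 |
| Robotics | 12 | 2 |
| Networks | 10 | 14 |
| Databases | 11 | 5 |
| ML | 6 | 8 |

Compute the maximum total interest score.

Allowing fractional choices, the relaxed optimum would be about 30.4, but courses are indivisible.
Networks + ML: credit hours 10 + 6 = 16 ≤ 22, interest score 14 + 8 = 22.
Algorithms + Networks + ML: credit hours 3 + 10 + 6 = 19 ≤ 22, interest score 7 + 14 + 8 = 29.
Best is Algorithms, Networks, and ML with total interest score 29.

29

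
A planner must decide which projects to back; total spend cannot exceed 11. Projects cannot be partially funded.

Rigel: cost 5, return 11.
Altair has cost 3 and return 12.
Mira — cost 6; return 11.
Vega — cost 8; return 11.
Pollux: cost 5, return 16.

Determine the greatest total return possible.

28

Altair + Pollux: cost 3 + 5 = 8 ≤ 11, return 12 + 16 = 28.
Rigel + Pollux: cost 5 + 5 = 10 ≤ 11, return 11 + 16 = 27.
Mira + Pollux: cost 6 + 5 = 11 ≤ 11, return 11 + 16 = 27.
Best is Altair and Pollux with total return 28.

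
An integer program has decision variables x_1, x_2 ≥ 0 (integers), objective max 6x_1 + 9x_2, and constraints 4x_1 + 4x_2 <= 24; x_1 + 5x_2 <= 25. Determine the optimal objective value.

Relaxing integrality, the LP optimum is 50.25 at (x_1,x_2) = (1.25, 4.75), which is not an integer point.
(x_1,x_2)=(2,4): 4·2+4·4=24≤24, 1·2+5·4=22≤25, objective 48.
(x_1,x_2)=(3,3): 4·3+4·3=24≤24, 1·3+5·3=18≤25, objective 45.
(x_1,x_2)=(0,5): 4·0+4·5=20≤24, 1·0+5·5=25≤25, objective 45.
No feasible integer point exceeds 48.

48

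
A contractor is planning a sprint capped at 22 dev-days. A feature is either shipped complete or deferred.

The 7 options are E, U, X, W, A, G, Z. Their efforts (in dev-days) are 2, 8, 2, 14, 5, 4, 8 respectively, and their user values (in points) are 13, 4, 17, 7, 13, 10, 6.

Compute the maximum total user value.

Allowing fractional choices, the relaxed optimum would be about 59.5, but features are indivisible.
E + U + X + A + G: effort 2 + 8 + 2 + 5 + 4 = 21 ≤ 22, user value 13 + 4 + 17 + 13 + 10 = 57.
E + X + A + G: effort 2 + 2 + 5 + 4 = 13 ≤ 22, user value 13 + 17 + 13 + 10 = 53.
E + X + A + G + Z: effort 2 + 2 + 5 + 4 + 8 = 21 ≤ 22, user value 13 + 17 + 13 + 10 + 6 = 59.
Best is E, X, A, G, and Z with total user value 59.

59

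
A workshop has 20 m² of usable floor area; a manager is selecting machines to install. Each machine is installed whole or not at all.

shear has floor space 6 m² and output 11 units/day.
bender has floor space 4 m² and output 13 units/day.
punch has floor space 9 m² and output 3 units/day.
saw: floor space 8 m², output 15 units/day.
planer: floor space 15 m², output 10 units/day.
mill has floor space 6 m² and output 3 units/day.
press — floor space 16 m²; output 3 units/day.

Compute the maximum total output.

39

shear + bender + saw: floor space 6 + 4 + 8 = 18 ≤ 20, output 11 + 13 + 15 = 39.
bender + saw + mill: floor space 4 + 8 + 6 = 18 ≤ 20, output 13 + 15 + 3 = 31.
shear + saw + mill: floor space 6 + 8 + 6 = 20 ≤ 20, output 11 + 15 + 3 = 29.
Best is shear, bender, and saw with total output 39.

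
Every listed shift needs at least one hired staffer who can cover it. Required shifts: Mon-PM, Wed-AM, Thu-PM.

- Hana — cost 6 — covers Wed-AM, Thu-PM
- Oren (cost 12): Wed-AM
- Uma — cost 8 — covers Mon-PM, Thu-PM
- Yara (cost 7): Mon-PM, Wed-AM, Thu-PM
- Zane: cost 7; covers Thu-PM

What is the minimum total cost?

7

Yara alone covers Mon-PM, Wed-AM, Thu-PM — every shift.
Total cost: 7.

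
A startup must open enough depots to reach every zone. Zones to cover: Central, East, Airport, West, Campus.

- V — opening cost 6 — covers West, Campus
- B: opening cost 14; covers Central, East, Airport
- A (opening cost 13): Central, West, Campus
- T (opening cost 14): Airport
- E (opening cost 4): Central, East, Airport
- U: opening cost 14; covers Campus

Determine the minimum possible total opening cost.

10

This is a weighted set-cover instance.
Choose V and E: together they cover Central, East, Airport, West, Campus — every zone.
Total opening cost: 6 + 4 = 10.
No cover costs less than 10.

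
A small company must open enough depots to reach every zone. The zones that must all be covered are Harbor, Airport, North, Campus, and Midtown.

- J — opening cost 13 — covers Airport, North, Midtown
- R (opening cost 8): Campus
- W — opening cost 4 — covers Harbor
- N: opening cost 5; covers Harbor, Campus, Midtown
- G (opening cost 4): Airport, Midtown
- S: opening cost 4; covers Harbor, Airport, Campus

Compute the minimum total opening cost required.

17

The greedy cost-per-new-zone heuristic would pick S, G, and J for 21, but a cheaper cover exists.
Choose J and S: together they cover Harbor, Airport, North, Campus, Midtown — every zone.
Total opening cost: 13 + 4 = 17.
No cover costs less than 17.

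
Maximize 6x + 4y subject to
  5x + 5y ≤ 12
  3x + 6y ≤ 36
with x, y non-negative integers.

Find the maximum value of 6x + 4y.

12

(x,y)=(2,0) is feasible, giving 12.
(x,y)=(1,1) is feasible, giving 10.
(x,y)=(1,0) is feasible, giving 6.
Maximum is 12 at (x,y)=(2,0).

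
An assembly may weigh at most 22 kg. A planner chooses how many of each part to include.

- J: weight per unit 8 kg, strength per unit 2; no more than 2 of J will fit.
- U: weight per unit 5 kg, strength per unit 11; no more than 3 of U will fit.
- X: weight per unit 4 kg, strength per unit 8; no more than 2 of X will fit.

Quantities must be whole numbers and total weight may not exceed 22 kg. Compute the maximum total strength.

41

This is a bounded integer knapsack.
U has the best ratio (11/5); taking only U gives at most 3×11 = 33 (stopped by the supply cap of 3).
Mixing does better — 3×U and 1×X: weight 19 ≤ 22, strength 3·11 + 1·8 = 41.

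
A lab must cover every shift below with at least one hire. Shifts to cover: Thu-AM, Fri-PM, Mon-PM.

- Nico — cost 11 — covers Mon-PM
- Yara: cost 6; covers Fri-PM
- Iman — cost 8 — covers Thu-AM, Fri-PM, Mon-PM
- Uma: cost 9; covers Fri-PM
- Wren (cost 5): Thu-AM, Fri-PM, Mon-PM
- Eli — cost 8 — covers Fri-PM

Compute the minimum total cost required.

5

Wren alone covers Thu-AM, Fri-PM, Mon-PM — every shift.
Total cost: 5.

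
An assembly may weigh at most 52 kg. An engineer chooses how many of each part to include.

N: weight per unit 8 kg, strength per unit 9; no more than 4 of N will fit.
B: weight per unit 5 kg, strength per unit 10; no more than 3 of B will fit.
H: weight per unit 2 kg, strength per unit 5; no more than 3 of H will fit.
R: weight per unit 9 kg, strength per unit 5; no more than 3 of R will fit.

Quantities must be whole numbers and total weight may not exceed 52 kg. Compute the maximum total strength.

H has the best ratio (5/2); taking only H gives at most 3×5 = 15 (stopped by the supply cap of 3).
Mixing does better — 4×N, 3×B, and 2×H: weight 51 ≤ 52, strength 4·9 + 3·10 + 2·5 = 76.

76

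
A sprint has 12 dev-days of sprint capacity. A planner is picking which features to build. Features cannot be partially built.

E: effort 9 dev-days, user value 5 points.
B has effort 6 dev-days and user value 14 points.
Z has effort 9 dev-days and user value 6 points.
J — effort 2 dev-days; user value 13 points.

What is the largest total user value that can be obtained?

B + J: effort 6 + 2 = 8 ≤ 12, user value 14 + 13 = 27.
E + J: effort 9 + 2 = 11 ≤ 12, user value 5 + 13 = 18.
Z + J: effort 9 + 2 = 11 ≤ 12, user value 6 + 13 = 19.
Best is B and J with total user value 27.

27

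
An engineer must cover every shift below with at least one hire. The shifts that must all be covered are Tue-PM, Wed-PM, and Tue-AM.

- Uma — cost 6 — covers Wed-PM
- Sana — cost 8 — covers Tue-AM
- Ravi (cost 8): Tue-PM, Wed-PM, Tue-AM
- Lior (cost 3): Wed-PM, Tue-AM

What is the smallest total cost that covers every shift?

8

The greedy cost-per-new-shift heuristic would pick Lior and Ravi for 11, but a cheaper cover exists.
Ravi alone covers Tue-PM, Wed-PM, Tue-AM — every shift.
Total cost: 8.
No cover costs less than 8.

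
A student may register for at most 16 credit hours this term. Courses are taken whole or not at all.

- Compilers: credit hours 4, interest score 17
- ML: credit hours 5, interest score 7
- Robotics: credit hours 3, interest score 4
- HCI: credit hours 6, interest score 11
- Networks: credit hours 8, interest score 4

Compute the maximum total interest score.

35

Allowing fractional choices, the relaxed optimum would be about 36.3, but courses are indivisible.
Compilers + ML + HCI: credit hours 4 + 5 + 6 = 15 ≤ 16, interest score 17 + 7 + 11 = 35.
Compilers + Robotics + HCI: credit hours 4 + 3 + 6 = 13 ≤ 16, interest score 17 + 4 + 11 = 32.
Best is Compilers, ML, and HCI with total interest score 35.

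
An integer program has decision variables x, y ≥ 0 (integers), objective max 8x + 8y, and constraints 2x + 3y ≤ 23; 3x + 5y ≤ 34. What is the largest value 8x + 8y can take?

The continuous relaxation peaks at (11.3, 0) with value 90.67; rounding to a feasible lattice point costs some objective.
(x,y)=(11,0): 2·11+3·0=22≤23, 3·11+5·0=33≤34, objective 88.
(x,y)=(10,0): 2·10+3·0=20≤23, 3·10+5·0=30≤34, objective 80.
Maximum is 88 at (x,y)=(11,0).

88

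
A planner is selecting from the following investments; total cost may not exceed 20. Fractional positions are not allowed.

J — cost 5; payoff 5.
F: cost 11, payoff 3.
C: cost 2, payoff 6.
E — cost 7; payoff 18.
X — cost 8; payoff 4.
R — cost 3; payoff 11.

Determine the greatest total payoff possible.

40

This is a 0-1 knapsack instance.
Allowing fractional choices, the relaxed optimum would be about 41.5, but investments are indivisible.
C + E + R: cost 2 + 7 + 3 = 12 ≤ 20, payoff 6 + 18 + 11 = 35.
J + C + E + R: cost 5 + 2 + 7 + 3 = 17 ≤ 20, payoff 5 + 6 + 18 + 11 = 40.
C + E + X + R: cost 2 + 7 + 8 + 3 = 20 ≤ 20, payoff 6 + 18 + 4 + 11 = 39.
Best is J, C, E, and R with total payoff 40.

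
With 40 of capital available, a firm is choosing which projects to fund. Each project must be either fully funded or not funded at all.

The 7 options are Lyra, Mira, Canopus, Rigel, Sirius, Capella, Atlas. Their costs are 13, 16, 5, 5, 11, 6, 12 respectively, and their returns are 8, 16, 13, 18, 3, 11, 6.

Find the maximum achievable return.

This is a 0-1 knapsack instance.
Take Mira, Canopus, Rigel, and Capella: cost 16 + 5 + 5 + 6 = 32 ≤ 40, return 16 + 13 + 18 + 11 = 58.
No other feasible combination does better.

58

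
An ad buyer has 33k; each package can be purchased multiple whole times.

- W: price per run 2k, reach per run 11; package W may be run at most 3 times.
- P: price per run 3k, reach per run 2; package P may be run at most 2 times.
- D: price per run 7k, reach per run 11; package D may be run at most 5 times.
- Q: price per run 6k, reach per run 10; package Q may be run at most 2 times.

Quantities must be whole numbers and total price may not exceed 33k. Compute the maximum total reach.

76

This is a bounded integer knapsack.
Take 3×W, 3×D, and 1×Q: price 33 ≤ 33, reach 3·11 + 3·11 + 1·10 = 76.
W has the best ratio (11/2) and is taken to its limit of 3; remaining capacity is filled optimally with the others.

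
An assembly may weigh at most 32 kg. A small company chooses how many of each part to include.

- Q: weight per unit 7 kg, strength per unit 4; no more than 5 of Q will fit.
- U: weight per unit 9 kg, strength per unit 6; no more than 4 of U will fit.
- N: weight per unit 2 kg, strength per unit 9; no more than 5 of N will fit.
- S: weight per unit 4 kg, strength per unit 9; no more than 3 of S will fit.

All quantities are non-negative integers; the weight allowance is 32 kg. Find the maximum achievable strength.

78

1×U, 5×N, and 3×S: weight 31 ≤ 32, strength 1·6 + 5·9 + 3·9 = 78.
1×Q, 5×N, and 3×S: weight 29 ≤ 32, strength 1·4 + 5·9 + 3·9 = 76.
Best is 78.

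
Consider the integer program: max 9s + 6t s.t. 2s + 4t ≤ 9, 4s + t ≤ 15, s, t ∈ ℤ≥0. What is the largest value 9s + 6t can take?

27

Relaxing integrality, the LP optimum is 35.36 at (s,t) = (3.64, 0.429), which is not an integer point.
(s,t)=(3,0): 2·3+4·0=6≤9, 4·3+1·0=12≤15, objective 27.
(s,t)=(2,1): 2·2+4·1=8≤9, 4·2+1·1=9≤15, objective 24.
The best lattice point is (3,0), giving 27.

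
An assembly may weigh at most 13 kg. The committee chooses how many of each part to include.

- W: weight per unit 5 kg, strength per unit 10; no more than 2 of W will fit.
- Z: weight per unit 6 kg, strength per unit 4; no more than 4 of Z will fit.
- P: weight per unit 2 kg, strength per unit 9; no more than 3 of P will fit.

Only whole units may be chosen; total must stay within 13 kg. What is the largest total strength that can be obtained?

37

1×W and 3×P: weight 11 ≤ 13, strength 1·10 + 3·9 = 37.
1×Z and 3×P: weight 12 ≤ 13, strength 1·4 + 3·9 = 31.
Best is 37.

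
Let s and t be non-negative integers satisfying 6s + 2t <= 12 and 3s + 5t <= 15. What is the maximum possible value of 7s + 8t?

Relaxing integrality, the LP optimum is 26.75 at (s,t) = (1.25, 2.25), which is not an integer point.
(s,t)=(0,3): 6·0+2·3=6≤12, 3·0+5·3=15≤15, objective 24.
(s,t)=(1,2): 6·1+2·2=10≤12, 3·1+5·2=13≤15, objective 23.
(s,t)=(0,2): 6·0+2·2=4≤12, 3·0+5·2=10≤15, objective 16.
The best lattice point is (0,3), giving 24.

24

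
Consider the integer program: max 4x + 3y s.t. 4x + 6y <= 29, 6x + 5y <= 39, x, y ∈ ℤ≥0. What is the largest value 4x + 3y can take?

Relaxing integrality, the LP optimum is 26.00 at (x,y) = (6.5, 0), which is not an integer point.
(x,y)=(6,0): 4·6+6·0=24≤29, 6·6+5·0=36≤39, objective 24.
(x,y)=(5,1): 4·5+6·1=26≤29, 6·5+5·1=35≤39, objective 23.
(x,y)=(5,0): 4·5+6·0=20≤29, 6·5+5·0=30≤39, objective 20.
Maximum is 24 at (x,y)=(6,0).

24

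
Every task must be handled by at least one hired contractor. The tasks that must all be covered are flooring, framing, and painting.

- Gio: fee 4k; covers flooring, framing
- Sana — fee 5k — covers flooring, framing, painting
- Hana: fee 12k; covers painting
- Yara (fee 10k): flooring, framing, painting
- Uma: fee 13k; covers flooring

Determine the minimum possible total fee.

5

Sana alone covers flooring, framing, painting — every task.
Total fee: 5.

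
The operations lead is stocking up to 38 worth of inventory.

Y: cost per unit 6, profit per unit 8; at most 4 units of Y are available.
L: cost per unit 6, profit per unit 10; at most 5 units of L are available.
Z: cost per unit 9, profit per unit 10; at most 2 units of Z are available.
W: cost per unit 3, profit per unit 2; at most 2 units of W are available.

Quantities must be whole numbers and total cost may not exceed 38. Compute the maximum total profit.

This is a bounded integer knapsack.
L has the best ratio (10/6); taking only L gives at most 5×10 = 50 (stopped by the supply cap of 5).
Mixing does better — 1×Y and 5×L: cost 36 ≤ 38, profit 1·8 + 5·10 = 58.

58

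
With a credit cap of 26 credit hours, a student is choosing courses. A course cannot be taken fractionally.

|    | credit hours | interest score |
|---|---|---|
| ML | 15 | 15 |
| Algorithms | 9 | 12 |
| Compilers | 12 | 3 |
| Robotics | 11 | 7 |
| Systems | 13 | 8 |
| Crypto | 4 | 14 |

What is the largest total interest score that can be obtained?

34

Allowing fractional choices, the relaxed optimum would be about 39.0, but courses are indivisible.
Algorithms + Robotics + Crypto: credit hours 9 + 11 + 4 = 24 ≤ 26, interest score 12 + 7 + 14 = 33.
Algorithms + Systems + Crypto: credit hours 9 + 13 + 4 = 26 ≤ 26, interest score 12 + 8 + 14 = 34.
ML + Crypto: credit hours 15 + 4 = 19 ≤ 26, interest score 15 + 14 = 29.
Best is Algorithms, Systems, and Crypto with total interest score 34.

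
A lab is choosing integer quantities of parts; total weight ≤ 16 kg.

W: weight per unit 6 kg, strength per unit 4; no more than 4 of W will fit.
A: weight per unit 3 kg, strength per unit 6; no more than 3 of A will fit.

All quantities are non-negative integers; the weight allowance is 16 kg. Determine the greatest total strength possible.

22

Take 1×W and 3×A: weight 15 ≤ 16, strength 1·4 + 3·6 = 22.
A has the best ratio (6/3) and is taken to its limit of 3; remaining capacity is filled optimally with the others.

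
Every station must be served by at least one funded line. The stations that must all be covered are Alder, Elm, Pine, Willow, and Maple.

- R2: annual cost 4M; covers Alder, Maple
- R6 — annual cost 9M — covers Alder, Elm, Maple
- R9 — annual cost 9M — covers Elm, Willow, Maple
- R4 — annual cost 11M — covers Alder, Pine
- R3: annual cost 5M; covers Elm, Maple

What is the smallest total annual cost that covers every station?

20

This is a weighted set-cover instance.
The greedy cost-per-new-station heuristic would pick R2, R9, and R4 for 24, but a cheaper cover exists.
Choose R9 and R4: together they cover Alder, Elm, Pine, Willow, Maple — every station.
Total annual cost: 9 + 11 = 20.
No cover costs less than 20.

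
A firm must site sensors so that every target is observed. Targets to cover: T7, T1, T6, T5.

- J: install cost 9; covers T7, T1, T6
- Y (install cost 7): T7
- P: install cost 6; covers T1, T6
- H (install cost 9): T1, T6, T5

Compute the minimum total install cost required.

The greedy cost-per-new-target heuristic would pick J and H for 18, but a cheaper cover exists.
Choose Y and H: together they cover T7, T1, T6, T5 — every target.
Total install cost: 7 + 9 = 16.
No cover costs less than 16.

16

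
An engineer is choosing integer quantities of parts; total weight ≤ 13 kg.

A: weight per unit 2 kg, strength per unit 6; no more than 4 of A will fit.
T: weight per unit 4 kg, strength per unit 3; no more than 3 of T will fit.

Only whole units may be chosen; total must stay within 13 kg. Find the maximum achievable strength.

27

A has the best ratio (6/2); taking only A gives at most 4×6 = 24 (stopped by the supply cap of 4).
Mixing does better — 4×A and 1×T: weight 12 ≤ 13, strength 4·6 + 1·3 = 27.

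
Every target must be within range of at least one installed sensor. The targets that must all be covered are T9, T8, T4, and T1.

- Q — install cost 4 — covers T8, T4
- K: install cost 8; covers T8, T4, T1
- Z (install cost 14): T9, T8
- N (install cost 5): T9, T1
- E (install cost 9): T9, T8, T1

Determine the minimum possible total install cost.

Choose Q and N: together they cover T9, T8, T4, T1 — every target.
Total install cost: 4 + 5 = 9.
No cover costs less than 9.

9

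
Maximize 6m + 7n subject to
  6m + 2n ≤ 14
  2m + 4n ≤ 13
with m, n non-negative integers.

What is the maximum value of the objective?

Relaxing integrality, the LP optimum is 26.50 at (m,n) = (1.5, 2.5), which is not an integer point.
(m,n)=(0,3): 6·0+2·3=6≤14, 2·0+4·3=12≤13, objective 21.
(m,n)=(1,2): 6·1+2·2=10≤14, 2·1+4·2=10≤13, objective 20.
(m,n)=(2,1): 6·2+2·1=14≤14, 2·2+4·1=8≤13, objective 19.
Maximum is 21 at (m,n)=(0,3).

21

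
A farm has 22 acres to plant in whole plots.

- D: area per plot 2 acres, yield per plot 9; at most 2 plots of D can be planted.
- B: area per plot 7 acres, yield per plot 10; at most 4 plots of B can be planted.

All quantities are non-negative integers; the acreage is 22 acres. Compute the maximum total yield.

D has the best ratio (9/2); taking only D gives at most 2×9 = 18 (stopped by the supply cap of 2).
Mixing does better — 2×D and 2×B: area 18 ≤ 22, yield 2·9 + 2·10 = 38.

38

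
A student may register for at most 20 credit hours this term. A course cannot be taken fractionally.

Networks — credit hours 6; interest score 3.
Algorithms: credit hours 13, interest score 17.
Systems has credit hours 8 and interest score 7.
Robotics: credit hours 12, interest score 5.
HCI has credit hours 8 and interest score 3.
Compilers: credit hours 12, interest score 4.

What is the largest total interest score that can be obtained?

Allowing fractional choices, the relaxed optimum would be about 23.1, but courses are indivisible.
Algorithms: credit hours 13 ≤ 20, interest score 17.
Networks + Algorithms: credit hours 6 + 13 = 19 ≤ 20, interest score 3 + 17 = 20.
Best is Networks and Algorithms with total interest score 20.

20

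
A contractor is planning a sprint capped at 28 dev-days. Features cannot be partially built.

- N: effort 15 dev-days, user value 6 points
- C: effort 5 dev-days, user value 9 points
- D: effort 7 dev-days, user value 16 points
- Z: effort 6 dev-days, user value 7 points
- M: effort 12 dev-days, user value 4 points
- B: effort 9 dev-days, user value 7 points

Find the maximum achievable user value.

This is an integer program with binary decision variables.
Take C, D, Z, and B: effort 5 + 7 + 6 + 9 = 27 ≤ 28, user value 9 + 16 + 7 + 7 = 39.
No other feasible combination does better.

39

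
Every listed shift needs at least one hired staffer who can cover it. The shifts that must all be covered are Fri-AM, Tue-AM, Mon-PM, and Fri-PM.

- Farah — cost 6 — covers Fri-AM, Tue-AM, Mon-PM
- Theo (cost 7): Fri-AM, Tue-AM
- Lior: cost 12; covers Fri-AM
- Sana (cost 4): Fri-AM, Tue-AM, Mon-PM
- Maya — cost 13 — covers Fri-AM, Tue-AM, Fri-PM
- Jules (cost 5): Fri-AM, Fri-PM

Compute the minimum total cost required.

9

Choose Sana and Jules: together they cover Fri-AM, Tue-AM, Mon-PM, Fri-PM — every shift.
Total cost: 4 + 5 = 9.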